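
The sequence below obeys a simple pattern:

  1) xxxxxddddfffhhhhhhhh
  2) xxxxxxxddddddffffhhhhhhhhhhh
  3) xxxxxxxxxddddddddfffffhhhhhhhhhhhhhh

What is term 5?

The n-th term is 2n+1 x's then 2n d's then n+1 f's then 3n+2 h's, where the shown terms are n = 2, 3, 4.
Setting n = 6 gives 13, 12, 7, 20 characters in each block.

xxxxxxxxxxxxxddddddddddddfffffffhhhhhhhhhhhhhhhhhhhh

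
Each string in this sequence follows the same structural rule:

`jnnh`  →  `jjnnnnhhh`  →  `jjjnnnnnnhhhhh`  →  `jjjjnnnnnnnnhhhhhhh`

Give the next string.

Term n consists of n j's, followed by 2n n's, followed by 2n-1 h's (n = 1, 2, …).
Setting n = 5 gives 5, 10, 9 characters in each block.

jjjjjnnnnnnnnnnhhhhhhhhh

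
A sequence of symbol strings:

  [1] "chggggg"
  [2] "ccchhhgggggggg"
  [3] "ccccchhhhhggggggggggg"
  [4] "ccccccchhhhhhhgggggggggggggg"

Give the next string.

ccccccccchhhhhhhhhggggggggggggggggg

Reading off run lengths: c runs 1, 3, 5, 7; h runs 1, 3, 5, 7; g runs 5, 8, 11, 14 — each is linear in n (n = 1, 2, …).
Setting n = 5 gives 9, 9, 17 characters in each block.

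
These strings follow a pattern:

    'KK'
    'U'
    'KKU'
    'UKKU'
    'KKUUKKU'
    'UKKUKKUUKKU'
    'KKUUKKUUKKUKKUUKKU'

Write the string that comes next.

UKKUKKUUKKUKKUUKKUUKKUKKUUKKU

This is a Fibonacci-style word recurrence s(k) = s(k−2)·s(k−1): e.g. KK·U = KKU.
The next term joins UKKUKKUUKKU and KKUUKKUUKKUKKUUKKU.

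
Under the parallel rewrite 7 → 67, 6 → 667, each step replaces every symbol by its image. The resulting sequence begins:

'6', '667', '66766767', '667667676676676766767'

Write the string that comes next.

φ(667667676676676766767) expands symbol-by-symbol to 667 667 67 667 667 67 667 67 667 667 67 667 667 67 667 67 667 667 67 667 67; joining the 21 pieces gives the next term.

6676676766766767667676676676766766767667676676676766767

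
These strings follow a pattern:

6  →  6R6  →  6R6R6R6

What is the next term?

Each string is two copies of the previous one joined by 'R'.
So the next term is two copies of 6R6R6R6 with 'R' between the halves.

6R6R6R6R6R6R6R6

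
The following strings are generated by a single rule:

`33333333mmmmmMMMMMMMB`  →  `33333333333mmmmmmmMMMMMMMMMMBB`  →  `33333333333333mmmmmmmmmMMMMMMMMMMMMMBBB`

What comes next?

33333333333333333mmmmmmmmmmmMMMMMMMMMMMMMMMMBBBB

Reading off run lengths: 3 runs 8, 11, 14; m runs 5, 7, 9; M runs 7, 10, 13; B runs 1, 2, 3 — each is linear in n, where the shown terms are n = 2, 3, 4.
Setting n = 5 gives 17, 11, 16, 4 characters in each block.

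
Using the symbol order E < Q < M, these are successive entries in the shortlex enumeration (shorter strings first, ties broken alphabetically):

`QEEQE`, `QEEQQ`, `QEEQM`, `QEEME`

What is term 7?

QEQEE

Advancing 3 positions from QEEME through QEEME → QEEMQ → QEEMM reaches term 7.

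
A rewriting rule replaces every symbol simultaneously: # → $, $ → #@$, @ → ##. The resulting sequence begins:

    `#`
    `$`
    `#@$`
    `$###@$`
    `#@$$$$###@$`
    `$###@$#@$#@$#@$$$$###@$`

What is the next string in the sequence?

#@$$$$###@$$###@$$###@$$###@$#@$#@$#@$$$$###@$

Replace each of the 23 characters of $###@$#@$#@$#@$$$$###@$ in place — #@$ $ $ $ ## #@$ $ ## #@$ $ ## #@$ $ ## #@$ #@$ #@$ #@$ $ $ $ ## #@$ — and concatenate.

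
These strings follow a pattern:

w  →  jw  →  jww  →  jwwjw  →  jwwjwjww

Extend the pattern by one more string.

Each term (from the third on) is the previous term followed by the one before it: term 3 = jw·w = jww.
Continuing: jwwjwjww · jwwjw gives term 6.

jwwjwjwwjwwjw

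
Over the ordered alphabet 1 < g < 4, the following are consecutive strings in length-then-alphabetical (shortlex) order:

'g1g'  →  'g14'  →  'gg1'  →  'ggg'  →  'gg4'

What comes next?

g41

Treat gg4 as a base-3 numeral over the given alphabet and add one, carrying through any trailing 4's.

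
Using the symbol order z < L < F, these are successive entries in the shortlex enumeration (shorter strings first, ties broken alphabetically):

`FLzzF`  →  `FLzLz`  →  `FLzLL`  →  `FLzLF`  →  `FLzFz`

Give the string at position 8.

FLLzz

Continuing the enumeration 3 steps past FLzFz: FLzFz → FLzFL → FLzFF → (answer).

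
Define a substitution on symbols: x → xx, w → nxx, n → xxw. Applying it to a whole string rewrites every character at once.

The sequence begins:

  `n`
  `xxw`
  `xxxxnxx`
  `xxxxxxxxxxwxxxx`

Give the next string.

xxxxxxxxxxxxxxxxxxxxnxxxxxxxxxx

Replace each of the 15 characters of xxxxxxxxxxwxxxx in place — xx xx xx xx xx xx xx xx xx xx nxx xx xx xx xx — and concatenate.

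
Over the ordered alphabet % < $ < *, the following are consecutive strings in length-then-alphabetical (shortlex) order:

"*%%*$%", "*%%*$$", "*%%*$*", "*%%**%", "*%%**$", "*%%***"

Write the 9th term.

Stepping forward 3 times from *%%***: *%%*** → *%$%%% → *%$%%$, then the target.

*%$%%*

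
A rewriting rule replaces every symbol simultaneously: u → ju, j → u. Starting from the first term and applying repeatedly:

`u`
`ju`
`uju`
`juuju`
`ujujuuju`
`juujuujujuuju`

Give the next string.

Applying the rule to each of the 13 symbols of juujuujujuuju gives the pieces u ju ju u ju ju u ju u ju ju u ju, which concatenate to the answer.

ujujuujujuujuujujuuju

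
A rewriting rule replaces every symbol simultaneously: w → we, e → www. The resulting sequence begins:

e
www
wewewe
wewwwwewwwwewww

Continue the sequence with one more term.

Replace each of the 15 characters of wewwwwewwwwewww in place — we www we we we we www we we we we www we we we — and concatenate.

wewwwwewewewewwwwewewewewwwwewewe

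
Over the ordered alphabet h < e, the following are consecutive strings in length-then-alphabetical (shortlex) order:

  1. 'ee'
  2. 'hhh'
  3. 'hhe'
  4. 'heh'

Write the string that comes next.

Treat heh as a base-2 numeral over the given alphabet and add one, carrying through any trailing e's.

hee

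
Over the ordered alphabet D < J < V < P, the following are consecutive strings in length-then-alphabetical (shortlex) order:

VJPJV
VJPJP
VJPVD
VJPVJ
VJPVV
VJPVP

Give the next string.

The successor of VJPVP increments the rightmost position that isn't already P and resets every position after it to D.

VJPPD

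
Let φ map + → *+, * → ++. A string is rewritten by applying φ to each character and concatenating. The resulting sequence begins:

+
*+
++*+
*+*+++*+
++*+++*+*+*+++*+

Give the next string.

*+*+++*+*+*+++*+++*+++*+*+*+++*+

Applying the rule to each of the 16 symbols of ++*+++*+*+*+++*+ gives the pieces *+ *+ ++ *+ *+ *+ ++ *+ ++ *+ ++ *+ *+ *+ ++ *+, which concatenate to the answer.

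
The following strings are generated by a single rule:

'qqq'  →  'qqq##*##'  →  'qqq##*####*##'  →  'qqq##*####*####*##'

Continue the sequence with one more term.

qqq##*####*####*####*##

Every step adds ##*## to the end: s(k+1) = s(k)·##*##.
So the next term is qqq##*####*####*##·##*##.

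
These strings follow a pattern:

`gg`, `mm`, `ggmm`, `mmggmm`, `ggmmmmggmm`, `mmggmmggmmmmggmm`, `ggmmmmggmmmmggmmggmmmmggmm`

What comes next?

From term 3 onward, concatenate the second-to-last term with the last: gg·mm = ggmm, mm·ggmm = mmggmm, …
Continuing: mmggmmggmmmmggmm · ggmmmmggmmmmggmmggmmmmggmm gives term 8.

mmggmmggmmmmggmmggmmmmggmmmmggmmggmmmmggmm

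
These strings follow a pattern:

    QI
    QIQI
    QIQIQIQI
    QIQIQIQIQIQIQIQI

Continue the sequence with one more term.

QIQIQIQIQIQIQIQIQIQIQIQIQIQIQIQI

Every step duplicates the string.
One more doubling of QIQIQIQIQIQIQIQI gives the answer.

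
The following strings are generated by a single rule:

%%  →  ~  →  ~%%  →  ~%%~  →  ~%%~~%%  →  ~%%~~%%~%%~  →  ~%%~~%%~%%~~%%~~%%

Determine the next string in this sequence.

~%%~~%%~%%~~%%~~%%~%%~~%%~%%~

From term 3 onward, concatenate the last term with the second-to-last: ~·%% = ~%%, ~%%·~ = ~%%~, …
The next term joins ~%%~~%%~%%~~%%~~%% and ~%%~~%%~%%~.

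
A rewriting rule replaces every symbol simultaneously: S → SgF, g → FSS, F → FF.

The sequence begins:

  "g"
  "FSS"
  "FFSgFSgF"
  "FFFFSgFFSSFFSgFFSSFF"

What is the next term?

FFFFFFFFSgFFSSFFFFSgFSgFFFFFSgFFSSFFFFSgFSgFFFFF

Applying the rule to each of the 20 symbols of FFFFSgFFSSFFSgFFSSFF gives the pieces FF FF FF FF SgF FSS FF FF SgF SgF FF FF SgF FSS FF FF SgF SgF FF FF, which concatenate to the answer.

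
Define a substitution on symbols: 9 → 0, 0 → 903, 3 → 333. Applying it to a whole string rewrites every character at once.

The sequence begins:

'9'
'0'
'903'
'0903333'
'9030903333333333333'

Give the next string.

φ(9030903333333333333) expands symbol-by-symbol to 0 903 333 903 0 903 333 333 333 333 333 333 333 333 333 333 333 333 333; joining the 19 pieces gives the next term.

09033339030903333333333333333333333333333333333333333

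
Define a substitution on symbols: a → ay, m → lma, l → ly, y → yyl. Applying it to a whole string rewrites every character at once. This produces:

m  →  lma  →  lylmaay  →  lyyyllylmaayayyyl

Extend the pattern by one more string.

Replace each of the 17 characters of lyyyllylmaayayyyl in place — ly yyl yyl yyl ly ly yyl ly lma ay ay yyl ay yyl yyl yyl ly — and concatenate.

lyyylyylyyllylyyyllylmaayayyylayyylyylyylly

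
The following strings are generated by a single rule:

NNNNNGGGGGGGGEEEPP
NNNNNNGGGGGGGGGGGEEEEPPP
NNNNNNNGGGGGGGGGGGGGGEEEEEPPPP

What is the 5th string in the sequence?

NNNNNNNNNGGGGGGGGGGGGGGGGGGGGEEEEEEEPPPPPP

Reading off run lengths: N runs 5, 6, 7; G runs 8, 11, 14; E runs 3, 4, 5; P runs 2, 3, 4 — each is linear in n, where the shown terms are n = 3, 4, 5.
At n = 7 the blocks have lengths 9, 20, 7, 6.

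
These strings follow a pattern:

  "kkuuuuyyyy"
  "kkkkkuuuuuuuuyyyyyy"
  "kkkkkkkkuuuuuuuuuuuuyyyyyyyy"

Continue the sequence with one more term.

Reading off run lengths: k runs 2, 5, 8; u runs 4, 8, 12; y runs 4, 6, 8 — each is linear in n (n = 1, 2, …).
For the next term, n = 4, so the run lengths are 11, 16, 10.

kkkkkkkkkkkuuuuuuuuuuuuuuuuyyyyyyyyyy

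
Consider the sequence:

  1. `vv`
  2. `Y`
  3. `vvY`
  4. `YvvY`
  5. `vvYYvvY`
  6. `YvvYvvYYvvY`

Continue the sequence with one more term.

From term 3 onward, concatenate the second-to-last term with the last: vv·Y = vvY, Y·vvY = YvvY, …
So term 7 is vvYYvvY·YvvYvvYYvvY.

vvYYvvYYvvYvvYYvvY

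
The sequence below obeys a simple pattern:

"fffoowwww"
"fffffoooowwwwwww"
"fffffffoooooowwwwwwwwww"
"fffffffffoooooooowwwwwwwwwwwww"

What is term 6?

Each string has the form f^{2n+1} o^{2n} w^{3n+1} (n = 1, 2, …).
For term 6, n = 6, so the run lengths are 13, 12, 19.

fffffffffffffoooooooooooowwwwwwwwwwwwwwwwwww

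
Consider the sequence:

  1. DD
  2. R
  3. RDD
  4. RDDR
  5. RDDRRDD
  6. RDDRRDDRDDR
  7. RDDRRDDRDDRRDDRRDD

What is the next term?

RDDRRDDRDDRRDDRRDDRDDRRDDRDDR

This is a Fibonacci-style word recurrence s(k) = s(k−1)·s(k−2): e.g. R·DD = RDD.
So term 8 is RDDRRDDRDDRRDDRRDD·RDDRRDDRDDR.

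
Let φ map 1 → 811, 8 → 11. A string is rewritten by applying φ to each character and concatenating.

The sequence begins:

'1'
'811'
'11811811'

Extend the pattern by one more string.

Apply φ to 11811811 symbol by symbol: 1→811, 1→811, 8→11, 1→811, 1→811, 8→11, 1→811, 1→811; joined: 811 811 11 811 811 11 811 811.

8118111181181111811811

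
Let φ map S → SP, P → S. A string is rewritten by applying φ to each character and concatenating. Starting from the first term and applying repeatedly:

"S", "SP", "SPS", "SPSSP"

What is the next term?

SPSSPSPS

Rewriting each symbol of SPSSP: S→SP, P→S, S→SP, S→SP, P→S, which concatenates to SP S SP SP S.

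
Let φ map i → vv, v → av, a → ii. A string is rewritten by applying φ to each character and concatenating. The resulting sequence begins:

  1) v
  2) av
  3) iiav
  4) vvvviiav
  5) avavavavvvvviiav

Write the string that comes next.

iiaviiaviiaviiavavavavavvvvviiav

φ(avavavavvvvviiav) expands symbol-by-symbol to ii av ii av ii av ii av av av av av vv vv ii av; joining the 16 pieces gives the next term.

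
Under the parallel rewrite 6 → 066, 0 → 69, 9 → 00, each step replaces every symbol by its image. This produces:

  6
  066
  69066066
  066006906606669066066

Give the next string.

690660666969066006906606669066066066006906606669066066

Applying the rule to each of the 21 symbols of 066006906606669066066 gives the pieces 69 066 066 69 69 066 00 69 066 066 69 066 066 066 00 69 066 066 69 066 066, which concatenate to the answer.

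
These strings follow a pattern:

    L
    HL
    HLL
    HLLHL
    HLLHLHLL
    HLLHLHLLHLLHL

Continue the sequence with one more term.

Each term (from the third on) is the previous term followed by the one before it: term 3 = HL·L = HLL.
So term 7 is HLLHLHLLHLLHL·HLLHLHLL.

HLLHLHLLHLLHLHLLHLHLL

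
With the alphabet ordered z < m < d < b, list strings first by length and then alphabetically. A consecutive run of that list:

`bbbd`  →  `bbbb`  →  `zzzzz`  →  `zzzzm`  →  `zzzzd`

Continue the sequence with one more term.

The successor of zzzzd increments the rightmost position that isn't already b and resets every position after it to z.

zzzzb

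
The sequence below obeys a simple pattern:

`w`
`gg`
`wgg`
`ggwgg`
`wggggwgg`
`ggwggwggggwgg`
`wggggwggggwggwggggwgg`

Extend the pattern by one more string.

ggwggwggggwggwggggwggggwggwggggwgg

This is a Fibonacci-style word recurrence s(k) = s(k−2)·s(k−1): e.g. w·gg = wgg.
So term 8 is ggwggwggggwgg·wggggwggggwggwggggwgg.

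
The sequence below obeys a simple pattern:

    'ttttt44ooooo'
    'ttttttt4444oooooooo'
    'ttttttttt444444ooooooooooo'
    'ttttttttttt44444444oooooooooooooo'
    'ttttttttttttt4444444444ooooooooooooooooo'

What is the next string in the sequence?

Term n consists of 2n+3 t's, followed by 2n 4's, followed by 3n+2 o's (n = 1, 2, …).
Setting n = 6 gives 15, 12, 20 characters in each block.

ttttttttttttttt444444444444oooooooooooooooooooo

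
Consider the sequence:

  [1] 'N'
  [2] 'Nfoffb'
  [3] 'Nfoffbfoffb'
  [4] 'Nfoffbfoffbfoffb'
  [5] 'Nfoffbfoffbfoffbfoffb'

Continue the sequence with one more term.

Nfoffbfoffbfoffbfoffbfoffb

Each term is the previous one with foffb appended.
One more step from Nfoffbfoffbfoffbfoffb gives the answer.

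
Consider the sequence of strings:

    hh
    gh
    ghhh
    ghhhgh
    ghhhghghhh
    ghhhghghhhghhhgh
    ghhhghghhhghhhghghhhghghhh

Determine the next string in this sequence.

This is a Fibonacci-style word recurrence s(k) = s(k−1)·s(k−2): e.g. gh·hh = ghhh.
Continuing: ghhhghghhhghhhghghhhghghhh · ghhhghghhhghhhgh gives term 8.

ghhhghghhhghhhghghhhghghhhghhhghghhhghhhgh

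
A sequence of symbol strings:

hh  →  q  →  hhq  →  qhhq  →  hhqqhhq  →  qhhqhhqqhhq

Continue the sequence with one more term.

hhqqhhqqhhqhhqqhhq

Each term (from the third on) is the two preceding terms concatenated in order: term 3 = hh·q = hhq.
So term 7 is hhqqhhq·qhhqhhqqhhq.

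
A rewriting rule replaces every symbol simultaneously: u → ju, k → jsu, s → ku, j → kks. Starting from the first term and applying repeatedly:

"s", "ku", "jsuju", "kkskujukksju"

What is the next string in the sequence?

Apply φ to kkskujukksju symbol by symbol: k→jsu, k→jsu, s→ku, k→jsu, u→ju, j→kks, u→ju, k→jsu, k→jsu, s→ku, j→kks, u→ju; joined: jsu jsu ku jsu ju kks ju jsu jsu ku kks ju.

jsujsukujsujukksjujsujsukukksju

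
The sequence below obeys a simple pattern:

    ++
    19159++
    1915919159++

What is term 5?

Each term is the previous one with 19159 prepended.
From 1915919159++, 2 further steps: 1915919159++ → 191591915919159++ → (answer).

19159191591915919159++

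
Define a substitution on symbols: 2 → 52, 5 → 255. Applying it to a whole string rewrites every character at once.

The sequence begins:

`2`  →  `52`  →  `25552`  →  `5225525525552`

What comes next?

2555252255255522552555225525525552

φ(5225525525552) expands symbol-by-symbol to 255 52 52 255 255 52 255 255 52 255 255 255 52; joining the 13 pieces gives the next term.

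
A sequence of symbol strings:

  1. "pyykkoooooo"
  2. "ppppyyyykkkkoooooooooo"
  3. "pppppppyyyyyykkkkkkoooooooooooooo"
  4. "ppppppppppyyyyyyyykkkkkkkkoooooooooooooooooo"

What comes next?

pppppppppppppyyyyyyyyyykkkkkkkkkkoooooooooooooooooooooo

Each string has the form p^{3n-2} y^{2n} k^{2n} o^{4n+2} (n = 1, 2, …).
Setting n = 5 gives 13, 10, 10, 22 characters in each block.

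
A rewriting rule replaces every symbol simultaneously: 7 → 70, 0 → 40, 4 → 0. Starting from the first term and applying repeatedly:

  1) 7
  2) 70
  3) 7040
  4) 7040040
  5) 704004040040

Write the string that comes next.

Apply φ to 704004040040 symbol by symbol: 7→70, 0→40, 4→0, 0→40, 0→40, 4→0, 0→40, 4→0, 0→40, 0→40, 4→0, 0→40; joined: 70 40 0 40 40 0 40 0 40 40 0 40.

70400404004004040040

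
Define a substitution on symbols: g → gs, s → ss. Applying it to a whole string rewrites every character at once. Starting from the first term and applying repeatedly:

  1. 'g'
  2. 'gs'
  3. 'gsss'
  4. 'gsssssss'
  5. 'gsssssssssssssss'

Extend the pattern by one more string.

Rewriting the 16 symbols of gsssssssssssssss one by one yields gs ss ss ss ss ss ss ss ss ss ss ss ss ss ss ss; concatenated:

gsssssssssssssssssssssssssssssss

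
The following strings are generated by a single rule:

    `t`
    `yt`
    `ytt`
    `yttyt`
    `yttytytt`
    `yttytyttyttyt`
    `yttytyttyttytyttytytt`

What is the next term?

Each term (from the third on) is the previous term followed by the one before it: term 3 = yt·t = ytt.
Continuing: yttytyttyttytyttytytt · yttytyttyttyt gives term 8.

yttytyttyttytyttytyttyttytyttyttyt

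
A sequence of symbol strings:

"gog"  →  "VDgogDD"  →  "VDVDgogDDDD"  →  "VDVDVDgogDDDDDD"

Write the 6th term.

VDVDVDVDVDgogDDDDDDDDDD

s(k+1) = VD·s(k)·DD, so each term gains VD as a prefix and DD as a suffix.
From VDVDVDgogDDDDDD, 2 further steps: VDVDVDgogDDDDDD → VDVDVDVDgogDDDDDDDD → (answer).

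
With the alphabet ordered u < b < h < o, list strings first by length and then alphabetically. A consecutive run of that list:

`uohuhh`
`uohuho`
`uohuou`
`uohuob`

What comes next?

The successor of uohuob increments the rightmost position that isn't already o and resets every position after it to u.

uohuoh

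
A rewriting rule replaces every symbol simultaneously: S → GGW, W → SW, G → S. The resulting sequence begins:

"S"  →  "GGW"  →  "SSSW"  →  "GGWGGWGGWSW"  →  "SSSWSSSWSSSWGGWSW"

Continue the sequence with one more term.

φ(SSSWSSSWSSSWGGWSW) expands symbol-by-symbol to GGW GGW GGW SW GGW GGW GGW SW GGW GGW GGW SW S S SW GGW SW; joining the 17 pieces gives the next term.

GGWGGWGGWSWGGWGGWGGWSWGGWGGWGGWSWSSSWGGWSW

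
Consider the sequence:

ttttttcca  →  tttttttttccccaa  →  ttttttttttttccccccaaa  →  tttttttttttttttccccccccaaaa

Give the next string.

ttttttttttttttttttccccccccccaaaaa

Reading off run lengths: t runs 6, 9, 12, 15; c runs 2, 4, 6, 8; a runs 1, 2, 3, 4 — each is linear in n (n = 1, 2, …).
At n = 5 the blocks have lengths 18, 10, 5.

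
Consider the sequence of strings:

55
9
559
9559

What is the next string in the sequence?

5599559

From term 3 onward, concatenate the second-to-last term with the last: 55·9 = 559, 9·559 = 9559, …
So term 5 is 559·9559.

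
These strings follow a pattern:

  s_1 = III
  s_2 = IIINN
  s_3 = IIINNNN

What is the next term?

Each term is the previous one with NN appended.
Applying this once more to IIINNNN:

IIINNNNNN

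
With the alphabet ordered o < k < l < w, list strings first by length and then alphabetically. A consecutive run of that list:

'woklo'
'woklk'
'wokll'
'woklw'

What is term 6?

Stepping forward 2 times from woklw: woklw → wokwo, then the target.

wokwk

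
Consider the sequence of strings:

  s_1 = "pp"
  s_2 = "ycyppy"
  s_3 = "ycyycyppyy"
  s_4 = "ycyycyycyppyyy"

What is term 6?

ycyycyycyycyycyppyyyyy

s(k+1) = ycy·s(k)·y, so each term gains ycy as a prefix and y as a suffix.
From ycyycyycyppyyy, 2 further steps: ycyycyycyppyyy → ycyycyycyycyppyyyy → (answer).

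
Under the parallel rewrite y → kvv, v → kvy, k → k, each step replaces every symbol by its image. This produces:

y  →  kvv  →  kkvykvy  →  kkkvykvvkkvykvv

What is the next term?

Rewriting the 15 symbols of kkkvykvvkkvykvv one by one yields k k k kvy kvv k kvy kvy k k kvy kvv k kvy kvy; concatenated:

kkkkvykvvkkvykvykkkvykvvkkvykvy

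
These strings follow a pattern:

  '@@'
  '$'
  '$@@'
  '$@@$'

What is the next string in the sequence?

Each term (from the third on) is the previous term followed by the one before it: term 3 = $·@@ = $@@.
Continuing: $@@$ · $@@ gives term 5.

$@@$$@@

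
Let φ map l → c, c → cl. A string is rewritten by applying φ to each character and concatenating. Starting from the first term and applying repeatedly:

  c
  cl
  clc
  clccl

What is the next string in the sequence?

Apply φ to clccl symbol by symbol: c→cl, l→c, c→cl, c→cl, l→c; joined: cl c cl cl c.

clcclclc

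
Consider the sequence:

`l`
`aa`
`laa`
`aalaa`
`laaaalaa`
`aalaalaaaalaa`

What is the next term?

laaaalaaaalaalaaaalaa

From term 3 onward, concatenate the second-to-last term with the last: l·aa = laa, aa·laa = aalaa, …
So term 7 is laaaalaa·aalaalaaaalaa.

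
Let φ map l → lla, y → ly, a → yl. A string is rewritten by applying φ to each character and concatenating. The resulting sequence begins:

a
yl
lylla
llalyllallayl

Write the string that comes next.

φ(llalyllallayl) expands symbol-by-symbol to lla lla yl lla ly lla lla yl lla lla yl ly lla; joining the 13 pieces gives the next term.

llallaylllalyllallaylllallayllylla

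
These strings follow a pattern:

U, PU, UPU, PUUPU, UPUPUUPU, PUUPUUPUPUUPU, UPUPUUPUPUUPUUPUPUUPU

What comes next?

From term 3 onward, concatenate the second-to-last term with the last: U·PU = UPU, PU·UPU = PUUPU, …
Continuing: PUUPUUPUPUUPU · UPUPUUPUPUUPUUPUPUUPU gives term 8.

PUUPUUPUPUUPUUPUPUUPUPUUPUUPUPUUPU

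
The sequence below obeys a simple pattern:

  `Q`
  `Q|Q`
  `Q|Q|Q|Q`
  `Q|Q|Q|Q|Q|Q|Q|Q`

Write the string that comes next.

s(k+1) = s(k)·|·s(k) — each term doubles the last with '|' between the halves.
One more doubling of Q|Q|Q|Q|Q|Q|Q|Q gives the answer.

Q|Q|Q|Q|Q|Q|Q|Q|Q|Q|Q|Q|Q|Q|Q|Q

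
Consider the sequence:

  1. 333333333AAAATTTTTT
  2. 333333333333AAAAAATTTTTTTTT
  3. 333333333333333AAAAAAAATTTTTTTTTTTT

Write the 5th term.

333333333333333333333AAAAAAAAAAAATTTTTTTTTTTTTTTTTT

Term n consists of 3n+3 3's, followed by 2n A's, followed by 3n T's, where the shown terms are n = 2, 3, 4.
Setting n = 6 gives 21, 12, 18 characters in each block.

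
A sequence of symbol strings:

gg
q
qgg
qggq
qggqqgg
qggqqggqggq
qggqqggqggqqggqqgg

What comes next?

qggqqggqggqqggqqggqggqqggqggq

Each term (from the third on) is the previous term followed by the one before it: term 3 = q·gg = qgg.
The next term joins qggqqggqggqqggqqgg and qggqqggqggq.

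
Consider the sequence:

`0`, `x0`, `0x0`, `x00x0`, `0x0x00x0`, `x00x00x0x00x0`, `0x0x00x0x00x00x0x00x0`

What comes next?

x00x00x0x00x00x0x00x0x00x00x0x00x0

This is a Fibonacci-style word recurrence s(k) = s(k−2)·s(k−1): e.g. 0·x0 = 0x0.
The next term joins x00x00x0x00x0 and 0x0x00x0x00x00x0x00x0.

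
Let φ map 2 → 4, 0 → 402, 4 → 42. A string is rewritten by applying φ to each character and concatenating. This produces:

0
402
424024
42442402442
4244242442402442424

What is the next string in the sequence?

42442424424424244240244242442442

Replace each of the 19 characters of 4244242442402442424 in place — 42 4 42 42 4 42 4 42 42 4 42 402 4 42 42 4 42 4 42 — and concatenate.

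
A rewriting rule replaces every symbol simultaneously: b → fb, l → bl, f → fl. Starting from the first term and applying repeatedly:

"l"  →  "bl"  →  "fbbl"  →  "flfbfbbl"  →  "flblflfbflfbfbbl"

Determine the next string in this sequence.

φ(flblflfbflfbfbbl) expands symbol-by-symbol to fl bl fb bl fl bl fl fb fl bl fl fb fl fb fb bl; joining the 16 pieces gives the next term.

flblfbblflblflfbflblflfbflfbfbbl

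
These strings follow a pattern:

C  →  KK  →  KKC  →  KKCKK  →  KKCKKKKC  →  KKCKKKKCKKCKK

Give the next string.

KKCKKKKCKKCKKKKCKKKKC

This is a Fibonacci-style word recurrence s(k) = s(k−1)·s(k−2): e.g. KK·C = KKC.
The next term joins KKCKKKKCKKCKK and KKCKKKKC.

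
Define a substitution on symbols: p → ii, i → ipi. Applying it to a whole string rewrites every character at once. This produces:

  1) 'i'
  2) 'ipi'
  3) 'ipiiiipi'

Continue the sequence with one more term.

ipiiiipiipiipiipiiiipi

Expanding ipiiiipi: i→ipi, p→ii, i→ipi, i→ipi, i→ipi, i→ipi, p→ii, i→ipi. Concatenated: ipi ii ipi ipi ipi ipi ii ipi.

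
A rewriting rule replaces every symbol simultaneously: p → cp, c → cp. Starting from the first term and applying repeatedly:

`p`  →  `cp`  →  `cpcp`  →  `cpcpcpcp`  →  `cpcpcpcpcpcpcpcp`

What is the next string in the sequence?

cpcpcpcpcpcpcpcpcpcpcpcpcpcpcpcp

Replace each of the 16 characters of cpcpcpcpcpcpcpcp in place — cp cp cp cp cp cp cp cp cp cp cp cp cp cp cp cp — and concatenate.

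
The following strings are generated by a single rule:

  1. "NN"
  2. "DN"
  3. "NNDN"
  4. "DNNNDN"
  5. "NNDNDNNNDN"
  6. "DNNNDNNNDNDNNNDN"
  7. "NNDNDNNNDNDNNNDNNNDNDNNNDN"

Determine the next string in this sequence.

DNNNDNNNDNDNNNDNNNDNDNNNDNDNNNDNNNDNDNNNDN

From term 3 onward, concatenate the second-to-last term with the last: NN·DN = NNDN, DN·NNDN = DNNNDN, …
Continuing: DNNNDNNNDNDNNNDN · NNDNDNNNDNDNNNDNNNDNDNNNDN gives term 8.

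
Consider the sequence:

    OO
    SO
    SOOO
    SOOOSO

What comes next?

SOOOSOSOOO

This is a Fibonacci-style word recurrence s(k) = s(k−1)·s(k−2): e.g. SO·OO = SOOO.
So term 5 is SOOOSO·SOOO.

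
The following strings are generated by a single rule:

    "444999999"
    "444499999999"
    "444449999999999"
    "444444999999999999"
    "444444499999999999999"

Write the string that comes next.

Each string has the form 4^{n} 9^{2n}, where the shown terms are n = 3, 4, 5, 6, 7.
Setting n = 8 gives 8, 16 characters in each block.

444444449999999999999999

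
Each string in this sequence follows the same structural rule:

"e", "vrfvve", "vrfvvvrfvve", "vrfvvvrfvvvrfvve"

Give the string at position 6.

Each term is the previous one with vrfvv prepended.
From vrfvvvrfvvvrfvve, 2 further steps: vrfvvvrfvvvrfvve → vrfvvvrfvvvrfvvvrfvve → (answer).

vrfvvvrfvvvrfvvvrfvvvrfvve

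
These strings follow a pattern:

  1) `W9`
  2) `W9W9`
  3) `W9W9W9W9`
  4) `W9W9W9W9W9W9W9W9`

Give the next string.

W9W9W9W9W9W9W9W9W9W9W9W9W9W9W9W9

Each string is two copies of the previous one concatenated.
One more doubling of W9W9W9W9W9W9W9W9 gives the answer.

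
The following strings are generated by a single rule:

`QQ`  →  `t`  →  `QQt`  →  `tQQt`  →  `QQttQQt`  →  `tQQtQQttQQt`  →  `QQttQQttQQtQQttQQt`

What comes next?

This is a Fibonacci-style word recurrence s(k) = s(k−2)·s(k−1): e.g. QQ·t = QQt.
The next term joins tQQtQQttQQt and QQttQQttQQtQQttQQt.

tQQtQQttQQtQQttQQttQQtQQttQQt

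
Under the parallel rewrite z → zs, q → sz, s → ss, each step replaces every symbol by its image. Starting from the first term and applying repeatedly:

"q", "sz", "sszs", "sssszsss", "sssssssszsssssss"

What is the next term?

sssssssssssssssszsssssssssssssss

φ(sssssssszsssssss) expands symbol-by-symbol to ss ss ss ss ss ss ss ss zs ss ss ss ss ss ss ss; joining the 16 pieces gives the next term.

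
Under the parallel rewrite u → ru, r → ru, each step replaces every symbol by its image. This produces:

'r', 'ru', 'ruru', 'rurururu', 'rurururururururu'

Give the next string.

Rewriting the 16 symbols of rurururururururu one by one yields ru ru ru ru ru ru ru ru ru ru ru ru ru ru ru ru; concatenated:

rurururururururururururururururu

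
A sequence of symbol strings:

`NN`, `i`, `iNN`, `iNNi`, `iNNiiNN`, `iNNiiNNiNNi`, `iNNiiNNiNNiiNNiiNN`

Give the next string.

From term 3 onward, concatenate the last term with the second-to-last: i·NN = iNN, iNN·i = iNNi, …
So term 8 is iNNiiNNiNNiiNNiiNN·iNNiiNNiNNi.

iNNiiNNiNNiiNNiiNNiNNiiNNiNNi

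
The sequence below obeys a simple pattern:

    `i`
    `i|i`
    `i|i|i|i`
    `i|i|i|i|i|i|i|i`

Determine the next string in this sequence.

i|i|i|i|i|i|i|i|i|i|i|i|i|i|i|i

s(k+1) = s(k)·|·s(k) — each term doubles the last with '|' between the halves.
So the next term is two copies of i|i|i|i|i|i|i|i with '|' between the halves.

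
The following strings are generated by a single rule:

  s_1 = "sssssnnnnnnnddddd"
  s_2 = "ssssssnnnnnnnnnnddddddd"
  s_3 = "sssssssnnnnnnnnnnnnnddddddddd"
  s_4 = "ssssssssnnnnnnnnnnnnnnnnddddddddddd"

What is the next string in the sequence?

Each string has the form s^{n+3} n^{3n+1} d^{2n+1}, where the shown terms are n = 2, 3, 4, 5.
For the next term, n = 6, so the run lengths are 9, 19, 13.

sssssssssnnnnnnnnnnnnnnnnnnnddddddddddddd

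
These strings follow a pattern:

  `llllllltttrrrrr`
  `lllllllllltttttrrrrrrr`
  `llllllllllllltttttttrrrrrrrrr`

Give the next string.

lllllllllllllllltttttttttrrrrrrrrrrr

The n-th term is 3n+1 l's then 2n-1 t's then 2n+1 r's, where the shown terms are n = 2, 3, 4.
At n = 5 the blocks have lengths 16, 9, 11.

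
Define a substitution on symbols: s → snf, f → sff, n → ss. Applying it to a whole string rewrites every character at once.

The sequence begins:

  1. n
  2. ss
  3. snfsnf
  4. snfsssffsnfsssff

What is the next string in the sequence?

Replace each of the 16 characters of snfsssffsnfsssff in place — snf ss sff snf snf snf sff sff snf ss sff snf snf snf sff sff — and concatenate.

snfsssffsnfsnfsnfsffsffsnfsssffsnfsnfsnfsffsff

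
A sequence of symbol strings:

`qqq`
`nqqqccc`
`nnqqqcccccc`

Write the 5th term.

nnnnqqqcccccccccccc

s(k+1) = n·s(k)·ccc, so each term gains n as a prefix and ccc as a suffix.
From nnqqqcccccc, 2 further steps: nnqqqcccccc → nnnqqqccccccccc → (answer).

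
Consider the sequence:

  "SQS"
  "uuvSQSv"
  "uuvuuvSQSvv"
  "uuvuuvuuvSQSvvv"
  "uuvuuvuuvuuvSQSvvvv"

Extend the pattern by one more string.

Every step adds uuv to the front and v to the end of the previous string.
Applying this once more to uuvuuvuuvuuvSQSvvvv:

uuvuuvuuvuuvuuvSQSvvvvv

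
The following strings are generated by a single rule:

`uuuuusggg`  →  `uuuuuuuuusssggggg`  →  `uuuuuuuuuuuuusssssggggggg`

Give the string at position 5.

Reading off run lengths: u runs 5, 9, 13; s runs 1, 3, 5; g runs 3, 5, 7 — each is linear in n (n = 1, 2, …).
Setting n = 5 gives 21, 9, 11 characters in each block.

uuuuuuuuuuuuuuuuuuuuusssssssssggggggggggg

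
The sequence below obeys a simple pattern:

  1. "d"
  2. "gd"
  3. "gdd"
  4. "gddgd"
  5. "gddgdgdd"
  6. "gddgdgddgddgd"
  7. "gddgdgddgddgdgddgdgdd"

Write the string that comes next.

From term 3 onward, concatenate the last term with the second-to-last: gd·d = gdd, gdd·gd = gddgd, …
Continuing: gddgdgddgddgdgddgdgdd · gddgdgddgddgd gives term 8.

gddgdgddgddgdgddgdgddgddgdgddgddgd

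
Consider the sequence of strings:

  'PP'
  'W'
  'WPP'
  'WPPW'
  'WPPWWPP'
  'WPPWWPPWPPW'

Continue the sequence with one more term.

WPPWWPPWPPWWPPWWPP

Each term (from the third on) is the previous term followed by the one before it: term 3 = W·PP = WPP.
So term 7 is WPPWWPPWPPW·WPPWWPP.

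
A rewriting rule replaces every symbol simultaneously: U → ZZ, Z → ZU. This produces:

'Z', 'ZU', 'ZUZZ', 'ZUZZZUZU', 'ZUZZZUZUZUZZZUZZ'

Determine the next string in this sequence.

Rewriting the 16 symbols of ZUZZZUZUZUZZZUZZ one by one yields ZU ZZ ZU ZU ZU ZZ ZU ZZ ZU ZZ ZU ZU ZU ZZ ZU ZU; concatenated:

ZUZZZUZUZUZZZUZZZUZZZUZUZUZZZUZU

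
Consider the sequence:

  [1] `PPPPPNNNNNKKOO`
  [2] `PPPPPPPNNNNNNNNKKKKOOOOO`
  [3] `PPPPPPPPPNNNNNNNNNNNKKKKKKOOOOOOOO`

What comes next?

PPPPPPPPPPPNNNNNNNNNNNNNNKKKKKKKKOOOOOOOOOOO

Each string has the form P^{2n+3} N^{3n+2} K^{2n} O^{3n-1} (n = 1, 2, …).
Setting n = 4 gives 11, 14, 8, 11 characters in each block.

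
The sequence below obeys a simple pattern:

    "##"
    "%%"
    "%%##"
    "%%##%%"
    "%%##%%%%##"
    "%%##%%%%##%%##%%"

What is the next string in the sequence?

From term 3 onward, concatenate the last term with the second-to-last: %%·## = %%##, %%##·%% = %%##%%, …
So term 7 is %%##%%%%##%%##%%·%%##%%%%##.

%%##%%%%##%%##%%%%##%%%%##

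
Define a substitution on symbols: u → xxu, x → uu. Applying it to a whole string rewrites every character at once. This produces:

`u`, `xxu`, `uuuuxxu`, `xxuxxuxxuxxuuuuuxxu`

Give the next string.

Rewriting the 19 symbols of xxuxxuxxuxxuuuuuxxu one by one yields uu uu xxu uu uu xxu uu uu xxu uu uu xxu xxu xxu xxu xxu uu uu xxu; concatenated:

uuuuxxuuuuuxxuuuuuxxuuuuuxxuxxuxxuxxuxxuuuuuxxu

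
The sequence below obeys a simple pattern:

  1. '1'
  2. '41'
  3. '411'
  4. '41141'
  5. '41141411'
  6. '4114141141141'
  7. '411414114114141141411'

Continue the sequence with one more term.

This is a Fibonacci-style word recurrence s(k) = s(k−1)·s(k−2): e.g. 41·1 = 411.
Continuing: 411414114114141141411 · 4114141141141 gives term 8.

4114141141141411414114114141141141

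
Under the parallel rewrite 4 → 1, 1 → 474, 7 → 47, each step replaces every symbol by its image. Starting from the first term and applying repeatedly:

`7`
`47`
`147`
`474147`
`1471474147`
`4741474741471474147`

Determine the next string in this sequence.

φ(4741474741471474147) expands symbol-by-symbol to 1 47 1 474 1 47 1 47 1 474 1 47 474 1 47 1 474 1 47; joining the 19 pieces gives the next term.

147147414714714741474741471474147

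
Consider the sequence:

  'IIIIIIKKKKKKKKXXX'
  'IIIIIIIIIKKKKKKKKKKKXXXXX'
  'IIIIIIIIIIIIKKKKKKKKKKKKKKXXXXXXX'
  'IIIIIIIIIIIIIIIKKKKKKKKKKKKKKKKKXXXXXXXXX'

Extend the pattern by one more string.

Reading off run lengths: I runs 6, 9, 12, 15; K runs 8, 11, 14, 17; X runs 3, 5, 7, 9 — each is linear in n, where the shown terms are n = 2, 3, 4, 5.
At n = 6 the blocks have lengths 18, 20, 11.

IIIIIIIIIIIIIIIIIIKKKKKKKKKKKKKKKKKKKKXXXXXXXXXXX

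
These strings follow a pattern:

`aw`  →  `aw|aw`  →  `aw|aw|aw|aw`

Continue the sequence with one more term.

Each string is two copies of the previous one joined by '|'.
So the next term is two copies of aw|aw|aw|aw with '|' between the halves.

aw|aw|aw|aw|aw|aw|aw|aw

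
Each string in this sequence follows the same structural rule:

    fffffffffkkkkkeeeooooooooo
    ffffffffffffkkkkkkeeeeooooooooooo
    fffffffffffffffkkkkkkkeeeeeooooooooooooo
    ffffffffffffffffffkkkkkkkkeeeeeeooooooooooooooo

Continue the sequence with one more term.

fffffffffffffffffffffkkkkkkkkkeeeeeeeooooooooooooooooo

Reading off run lengths: f runs 9, 12, 15, 18; k runs 5, 6, 7, 8; e runs 3, 4, 5, 6; o runs 9, 11, 13, 15 — each is linear in n, where the shown terms are n = 3, 4, 5, 6.
For the next term, n = 7, so the run lengths are 21, 9, 7, 17.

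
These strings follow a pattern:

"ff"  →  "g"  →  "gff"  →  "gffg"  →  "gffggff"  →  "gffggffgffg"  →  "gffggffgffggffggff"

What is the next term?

From term 3 onward, concatenate the last term with the second-to-last: g·ff = gff, gff·g = gffg, …
Continuing: gffggffgffggffggff · gffggffgffg gives term 8.

gffggffgffggffggffgffggffgffg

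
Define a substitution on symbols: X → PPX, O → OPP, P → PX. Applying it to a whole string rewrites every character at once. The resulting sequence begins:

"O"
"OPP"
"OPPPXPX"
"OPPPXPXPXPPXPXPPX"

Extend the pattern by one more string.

OPPPXPXPXPPXPXPPXPXPPXPXPXPPXPXPPXPXPXPPX

Replace each of the 17 characters of OPPPXPXPXPPXPXPPX in place — OPP PX PX PX PPX PX PPX PX PPX PX PX PPX PX PPX PX PX PPX — and concatenate.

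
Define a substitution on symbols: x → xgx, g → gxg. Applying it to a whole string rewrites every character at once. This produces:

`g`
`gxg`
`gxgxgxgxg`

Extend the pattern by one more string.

Apply φ to gxgxgxgxg symbol by symbol: g→gxg, x→xgx, g→gxg, x→xgx, g→gxg, x→xgx, g→gxg, x→xgx, g→gxg; joined: gxg xgx gxg xgx gxg xgx gxg xgx gxg.

gxgxgxgxgxgxgxgxgxgxgxgxgxg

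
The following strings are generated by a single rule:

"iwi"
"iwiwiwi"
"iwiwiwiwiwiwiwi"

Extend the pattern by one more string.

s(k+1) = s(k)·w·s(k) — each term doubles the last with 'w' between the halves.
One more doubling of iwiwiwiwiwiwiwi gives the answer.

iwiwiwiwiwiwiwiwiwiwiwiwiwiwiwi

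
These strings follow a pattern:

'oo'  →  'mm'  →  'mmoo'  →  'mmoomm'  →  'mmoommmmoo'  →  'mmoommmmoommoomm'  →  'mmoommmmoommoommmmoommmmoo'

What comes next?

This is a Fibonacci-style word recurrence s(k) = s(k−1)·s(k−2): e.g. mm·oo = mmoo.
Continuing: mmoommmmoommoommmmoommmmoo · mmoommmmoommoomm gives term 8.

mmoommmmoommoommmmoommmmoommoommmmoommoomm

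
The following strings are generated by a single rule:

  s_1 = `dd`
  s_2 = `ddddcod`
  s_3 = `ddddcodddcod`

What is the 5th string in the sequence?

Every step adds ddcod to the end: s(k+1) = s(k)·ddcod.
From ddddcodddcod, 2 further steps: ddddcodddcod → ddddcodddcodddcod → (answer).

ddddcodddcodddcodddcod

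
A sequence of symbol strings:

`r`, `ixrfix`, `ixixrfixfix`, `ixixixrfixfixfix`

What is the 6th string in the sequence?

Every step adds ix to the front and fix to the end of the previous string.
From ixixixrfixfixfix, 2 further steps: ixixixrfixfixfix → ixixixixrfixfixfixfix → (answer).

ixixixixixrfixfixfixfixfix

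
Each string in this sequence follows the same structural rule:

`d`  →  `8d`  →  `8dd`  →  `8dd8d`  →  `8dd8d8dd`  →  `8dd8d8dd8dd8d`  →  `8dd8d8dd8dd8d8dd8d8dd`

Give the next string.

This is a Fibonacci-style word recurrence s(k) = s(k−1)·s(k−2): e.g. 8d·d = 8dd.
So term 8 is 8dd8d8dd8dd8d8dd8d8dd·8dd8d8dd8dd8d.

8dd8d8dd8dd8d8dd8d8dd8dd8d8dd8dd8d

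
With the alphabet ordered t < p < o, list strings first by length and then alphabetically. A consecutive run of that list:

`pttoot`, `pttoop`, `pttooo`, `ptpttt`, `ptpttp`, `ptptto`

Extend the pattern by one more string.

ptptpt

The successor of ptptto increments the rightmost position that isn't already o and resets every position after it to t.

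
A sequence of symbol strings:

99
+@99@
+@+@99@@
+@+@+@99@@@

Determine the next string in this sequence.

s(k+1) = +@·s(k)·@, so each term gains +@ as a prefix and @ as a suffix.
Applying this once more to +@+@+@99@@@:

+@+@+@+@99@@@@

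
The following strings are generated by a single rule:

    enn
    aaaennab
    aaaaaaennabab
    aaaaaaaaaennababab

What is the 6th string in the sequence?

aaaaaaaaaaaaaaaennababababab

Each term wraps the previous one in aaa on the left and ab on the right.
From aaaaaaaaaennababab, 2 further steps: aaaaaaaaaennababab → aaaaaaaaaaaaennabababab → (answer).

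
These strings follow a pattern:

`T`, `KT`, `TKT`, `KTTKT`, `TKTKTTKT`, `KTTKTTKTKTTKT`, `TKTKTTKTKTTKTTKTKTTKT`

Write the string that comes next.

From term 3 onward, concatenate the second-to-last term with the last: T·KT = TKT, KT·TKT = KTTKT, …
So term 8 is KTTKTTKTKTTKT·TKTKTTKTKTTKTTKTKTTKT.

KTTKTTKTKTTKTTKTKTTKTKTTKTTKTKTTKT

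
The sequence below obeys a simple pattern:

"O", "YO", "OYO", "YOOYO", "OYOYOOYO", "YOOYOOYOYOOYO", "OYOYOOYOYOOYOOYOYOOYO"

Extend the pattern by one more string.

This is a Fibonacci-style word recurrence s(k) = s(k−2)·s(k−1): e.g. O·YO = OYO.
So term 8 is YOOYOOYOYOOYO·OYOYOOYOYOOYOOYOYOOYO.

YOOYOOYOYOOYOOYOYOOYOYOOYOOYOYOOYO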